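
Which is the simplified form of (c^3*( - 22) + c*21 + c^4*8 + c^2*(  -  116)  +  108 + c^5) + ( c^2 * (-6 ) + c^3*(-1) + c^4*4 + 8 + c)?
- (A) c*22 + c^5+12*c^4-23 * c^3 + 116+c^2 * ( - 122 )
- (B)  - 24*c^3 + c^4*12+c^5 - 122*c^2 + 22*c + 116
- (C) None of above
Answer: A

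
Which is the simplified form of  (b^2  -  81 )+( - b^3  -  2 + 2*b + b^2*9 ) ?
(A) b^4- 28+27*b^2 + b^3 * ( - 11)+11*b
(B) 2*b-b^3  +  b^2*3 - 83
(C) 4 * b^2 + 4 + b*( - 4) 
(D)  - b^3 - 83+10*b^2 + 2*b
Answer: D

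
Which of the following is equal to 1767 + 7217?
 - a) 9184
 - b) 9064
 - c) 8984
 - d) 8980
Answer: c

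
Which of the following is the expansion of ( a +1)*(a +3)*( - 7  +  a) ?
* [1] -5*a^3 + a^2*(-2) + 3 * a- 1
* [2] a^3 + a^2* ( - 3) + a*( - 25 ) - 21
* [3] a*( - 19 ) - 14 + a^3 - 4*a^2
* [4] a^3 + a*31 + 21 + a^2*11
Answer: 2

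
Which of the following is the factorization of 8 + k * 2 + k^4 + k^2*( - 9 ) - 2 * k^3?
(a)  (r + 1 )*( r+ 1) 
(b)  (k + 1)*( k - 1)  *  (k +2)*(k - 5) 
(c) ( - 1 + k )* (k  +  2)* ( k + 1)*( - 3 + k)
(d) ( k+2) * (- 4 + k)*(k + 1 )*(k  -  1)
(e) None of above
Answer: d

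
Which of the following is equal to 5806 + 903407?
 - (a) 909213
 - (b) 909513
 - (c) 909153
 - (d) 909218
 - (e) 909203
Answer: a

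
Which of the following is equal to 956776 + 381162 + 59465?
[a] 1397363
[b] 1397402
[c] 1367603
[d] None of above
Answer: d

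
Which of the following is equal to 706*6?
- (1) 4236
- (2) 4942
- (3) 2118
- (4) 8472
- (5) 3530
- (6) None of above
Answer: 1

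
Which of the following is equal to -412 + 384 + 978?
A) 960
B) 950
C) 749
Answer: B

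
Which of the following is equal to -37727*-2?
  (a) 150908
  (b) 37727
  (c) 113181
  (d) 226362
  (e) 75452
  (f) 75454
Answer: f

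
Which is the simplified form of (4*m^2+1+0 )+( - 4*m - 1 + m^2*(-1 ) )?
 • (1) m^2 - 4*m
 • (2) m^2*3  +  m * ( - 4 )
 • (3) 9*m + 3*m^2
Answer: 2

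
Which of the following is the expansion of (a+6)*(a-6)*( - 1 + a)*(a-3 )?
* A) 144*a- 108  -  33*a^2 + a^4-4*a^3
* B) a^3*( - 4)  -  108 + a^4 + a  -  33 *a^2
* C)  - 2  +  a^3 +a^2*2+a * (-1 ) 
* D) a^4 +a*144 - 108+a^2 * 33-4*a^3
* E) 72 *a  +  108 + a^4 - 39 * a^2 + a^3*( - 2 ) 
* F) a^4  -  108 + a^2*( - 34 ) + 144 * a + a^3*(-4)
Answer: A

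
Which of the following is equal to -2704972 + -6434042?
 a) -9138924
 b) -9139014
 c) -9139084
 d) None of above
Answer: b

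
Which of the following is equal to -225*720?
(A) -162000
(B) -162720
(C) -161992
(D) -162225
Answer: A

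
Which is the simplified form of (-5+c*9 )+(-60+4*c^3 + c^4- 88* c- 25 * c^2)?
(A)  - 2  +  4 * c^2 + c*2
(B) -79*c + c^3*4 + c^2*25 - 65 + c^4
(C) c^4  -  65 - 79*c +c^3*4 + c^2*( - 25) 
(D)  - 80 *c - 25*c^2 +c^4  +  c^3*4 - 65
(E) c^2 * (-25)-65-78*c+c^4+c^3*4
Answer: C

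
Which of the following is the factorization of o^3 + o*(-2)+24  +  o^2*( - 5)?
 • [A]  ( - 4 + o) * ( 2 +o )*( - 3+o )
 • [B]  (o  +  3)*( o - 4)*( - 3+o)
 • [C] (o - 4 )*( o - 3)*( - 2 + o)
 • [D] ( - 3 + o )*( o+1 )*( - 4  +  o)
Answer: A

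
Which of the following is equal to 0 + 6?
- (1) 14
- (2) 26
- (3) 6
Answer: 3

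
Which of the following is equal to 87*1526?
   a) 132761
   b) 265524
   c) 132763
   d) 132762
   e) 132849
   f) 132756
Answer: d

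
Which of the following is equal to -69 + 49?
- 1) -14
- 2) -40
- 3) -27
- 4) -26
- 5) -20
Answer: 5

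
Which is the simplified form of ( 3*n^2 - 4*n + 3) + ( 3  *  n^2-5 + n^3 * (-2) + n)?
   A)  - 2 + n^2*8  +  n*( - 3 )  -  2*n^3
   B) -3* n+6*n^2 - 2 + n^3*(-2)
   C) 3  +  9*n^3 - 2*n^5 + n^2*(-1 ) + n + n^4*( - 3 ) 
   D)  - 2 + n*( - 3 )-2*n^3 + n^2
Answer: B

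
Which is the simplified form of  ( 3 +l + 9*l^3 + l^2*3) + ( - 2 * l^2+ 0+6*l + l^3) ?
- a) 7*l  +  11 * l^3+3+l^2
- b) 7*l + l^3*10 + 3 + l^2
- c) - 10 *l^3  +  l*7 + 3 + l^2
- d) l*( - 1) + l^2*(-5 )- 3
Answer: b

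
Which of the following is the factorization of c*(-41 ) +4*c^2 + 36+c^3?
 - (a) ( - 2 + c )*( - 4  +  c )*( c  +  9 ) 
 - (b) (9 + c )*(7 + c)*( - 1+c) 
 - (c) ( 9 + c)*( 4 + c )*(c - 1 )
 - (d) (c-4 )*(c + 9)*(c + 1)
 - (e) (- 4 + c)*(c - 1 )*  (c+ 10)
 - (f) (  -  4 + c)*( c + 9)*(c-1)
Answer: f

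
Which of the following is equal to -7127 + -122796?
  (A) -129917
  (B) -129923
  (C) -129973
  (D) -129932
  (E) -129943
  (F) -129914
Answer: B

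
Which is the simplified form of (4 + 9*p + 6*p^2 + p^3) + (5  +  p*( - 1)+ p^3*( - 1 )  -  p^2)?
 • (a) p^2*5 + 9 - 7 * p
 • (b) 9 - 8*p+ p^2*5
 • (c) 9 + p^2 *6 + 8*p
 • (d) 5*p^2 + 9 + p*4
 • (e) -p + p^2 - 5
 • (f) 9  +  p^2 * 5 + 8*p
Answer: f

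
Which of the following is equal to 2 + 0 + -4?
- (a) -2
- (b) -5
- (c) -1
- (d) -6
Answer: a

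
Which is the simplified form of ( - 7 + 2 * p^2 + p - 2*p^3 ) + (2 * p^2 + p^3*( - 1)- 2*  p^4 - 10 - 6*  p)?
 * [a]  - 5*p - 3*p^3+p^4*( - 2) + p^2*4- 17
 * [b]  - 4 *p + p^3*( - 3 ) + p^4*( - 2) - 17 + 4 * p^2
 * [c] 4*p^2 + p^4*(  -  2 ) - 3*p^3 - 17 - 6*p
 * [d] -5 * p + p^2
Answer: a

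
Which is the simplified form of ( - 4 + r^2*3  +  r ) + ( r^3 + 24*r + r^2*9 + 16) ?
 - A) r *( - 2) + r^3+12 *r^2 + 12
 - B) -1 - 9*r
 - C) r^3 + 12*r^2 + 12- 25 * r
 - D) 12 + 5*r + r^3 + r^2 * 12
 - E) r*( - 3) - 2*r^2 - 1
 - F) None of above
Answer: F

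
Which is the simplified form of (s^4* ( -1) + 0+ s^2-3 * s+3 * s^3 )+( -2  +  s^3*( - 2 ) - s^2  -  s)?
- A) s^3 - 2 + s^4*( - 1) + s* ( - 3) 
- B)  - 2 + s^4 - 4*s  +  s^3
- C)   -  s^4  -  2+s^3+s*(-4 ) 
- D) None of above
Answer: C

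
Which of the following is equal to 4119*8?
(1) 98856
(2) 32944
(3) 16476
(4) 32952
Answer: 4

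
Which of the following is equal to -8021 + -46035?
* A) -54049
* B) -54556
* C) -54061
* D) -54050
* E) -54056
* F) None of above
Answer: E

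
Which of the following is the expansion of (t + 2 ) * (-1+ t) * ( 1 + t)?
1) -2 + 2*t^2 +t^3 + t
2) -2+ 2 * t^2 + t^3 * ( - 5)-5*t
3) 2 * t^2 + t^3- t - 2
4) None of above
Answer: 3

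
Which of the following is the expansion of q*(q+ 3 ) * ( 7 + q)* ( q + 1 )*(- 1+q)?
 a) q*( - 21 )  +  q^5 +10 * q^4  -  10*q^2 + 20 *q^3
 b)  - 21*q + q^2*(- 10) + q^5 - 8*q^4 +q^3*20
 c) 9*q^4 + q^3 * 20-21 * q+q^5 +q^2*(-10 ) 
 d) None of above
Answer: a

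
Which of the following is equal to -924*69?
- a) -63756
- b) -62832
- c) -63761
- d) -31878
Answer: a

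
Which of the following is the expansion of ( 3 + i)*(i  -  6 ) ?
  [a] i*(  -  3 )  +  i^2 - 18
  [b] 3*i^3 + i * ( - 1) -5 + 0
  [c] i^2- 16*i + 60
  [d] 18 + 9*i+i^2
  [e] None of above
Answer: a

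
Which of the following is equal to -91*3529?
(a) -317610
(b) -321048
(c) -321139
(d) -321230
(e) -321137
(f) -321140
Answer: c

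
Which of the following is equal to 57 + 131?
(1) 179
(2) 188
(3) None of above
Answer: 2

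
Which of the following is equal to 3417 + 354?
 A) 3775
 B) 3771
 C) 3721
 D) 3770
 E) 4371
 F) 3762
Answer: B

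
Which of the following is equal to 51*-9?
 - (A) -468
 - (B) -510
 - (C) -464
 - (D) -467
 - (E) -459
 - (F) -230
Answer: E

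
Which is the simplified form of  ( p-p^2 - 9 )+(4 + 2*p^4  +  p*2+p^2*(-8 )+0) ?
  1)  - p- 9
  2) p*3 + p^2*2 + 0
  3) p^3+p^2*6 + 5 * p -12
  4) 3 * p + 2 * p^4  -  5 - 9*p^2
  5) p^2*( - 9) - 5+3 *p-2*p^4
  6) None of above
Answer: 4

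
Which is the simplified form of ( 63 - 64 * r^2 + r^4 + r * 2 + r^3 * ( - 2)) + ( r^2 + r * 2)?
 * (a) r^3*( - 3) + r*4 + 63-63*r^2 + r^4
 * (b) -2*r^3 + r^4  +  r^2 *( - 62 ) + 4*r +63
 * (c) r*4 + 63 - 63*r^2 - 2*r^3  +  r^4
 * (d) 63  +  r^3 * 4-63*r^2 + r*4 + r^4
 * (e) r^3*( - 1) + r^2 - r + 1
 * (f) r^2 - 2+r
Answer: c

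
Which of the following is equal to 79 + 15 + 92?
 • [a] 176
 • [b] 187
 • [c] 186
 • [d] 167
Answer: c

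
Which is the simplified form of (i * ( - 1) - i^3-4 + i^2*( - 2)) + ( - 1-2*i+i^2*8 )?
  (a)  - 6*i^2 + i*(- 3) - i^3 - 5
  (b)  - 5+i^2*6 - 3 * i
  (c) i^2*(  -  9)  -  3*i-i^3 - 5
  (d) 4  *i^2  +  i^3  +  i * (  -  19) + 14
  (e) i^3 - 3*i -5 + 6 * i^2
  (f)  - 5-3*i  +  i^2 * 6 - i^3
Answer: f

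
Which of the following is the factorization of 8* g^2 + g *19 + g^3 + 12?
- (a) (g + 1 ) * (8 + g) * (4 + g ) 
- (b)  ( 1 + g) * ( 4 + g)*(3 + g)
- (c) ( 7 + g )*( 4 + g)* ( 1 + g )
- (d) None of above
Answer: b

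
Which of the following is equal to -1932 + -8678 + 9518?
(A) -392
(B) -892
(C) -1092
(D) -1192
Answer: C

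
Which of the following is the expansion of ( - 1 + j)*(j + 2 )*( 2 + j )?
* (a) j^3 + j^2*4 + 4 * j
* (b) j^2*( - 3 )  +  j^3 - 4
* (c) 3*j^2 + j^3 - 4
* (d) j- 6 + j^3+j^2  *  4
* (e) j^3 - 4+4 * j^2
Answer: c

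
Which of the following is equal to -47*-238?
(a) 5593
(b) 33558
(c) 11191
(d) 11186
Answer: d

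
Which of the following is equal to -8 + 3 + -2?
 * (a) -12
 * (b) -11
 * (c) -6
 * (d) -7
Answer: d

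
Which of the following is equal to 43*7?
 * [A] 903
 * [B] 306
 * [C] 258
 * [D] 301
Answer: D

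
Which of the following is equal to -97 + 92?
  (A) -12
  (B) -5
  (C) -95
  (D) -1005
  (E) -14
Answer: B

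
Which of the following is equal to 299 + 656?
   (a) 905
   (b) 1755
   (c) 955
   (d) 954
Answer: c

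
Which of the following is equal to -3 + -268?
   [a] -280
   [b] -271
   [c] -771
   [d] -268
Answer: b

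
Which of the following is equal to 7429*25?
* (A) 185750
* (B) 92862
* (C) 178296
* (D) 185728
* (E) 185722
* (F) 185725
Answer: F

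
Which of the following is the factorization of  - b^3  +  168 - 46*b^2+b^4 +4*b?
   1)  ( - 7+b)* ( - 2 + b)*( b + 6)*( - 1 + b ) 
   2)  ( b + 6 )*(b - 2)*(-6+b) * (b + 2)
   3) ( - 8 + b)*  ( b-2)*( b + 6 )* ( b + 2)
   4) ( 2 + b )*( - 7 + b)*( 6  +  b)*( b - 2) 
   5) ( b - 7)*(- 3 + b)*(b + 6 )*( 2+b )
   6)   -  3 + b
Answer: 4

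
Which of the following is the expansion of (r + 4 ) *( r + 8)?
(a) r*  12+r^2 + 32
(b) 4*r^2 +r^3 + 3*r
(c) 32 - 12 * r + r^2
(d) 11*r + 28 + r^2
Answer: a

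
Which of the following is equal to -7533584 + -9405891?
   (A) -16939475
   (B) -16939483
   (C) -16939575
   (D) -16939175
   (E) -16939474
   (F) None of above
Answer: A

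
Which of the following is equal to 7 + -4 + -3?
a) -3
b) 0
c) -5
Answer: b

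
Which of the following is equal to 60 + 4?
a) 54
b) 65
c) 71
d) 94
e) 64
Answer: e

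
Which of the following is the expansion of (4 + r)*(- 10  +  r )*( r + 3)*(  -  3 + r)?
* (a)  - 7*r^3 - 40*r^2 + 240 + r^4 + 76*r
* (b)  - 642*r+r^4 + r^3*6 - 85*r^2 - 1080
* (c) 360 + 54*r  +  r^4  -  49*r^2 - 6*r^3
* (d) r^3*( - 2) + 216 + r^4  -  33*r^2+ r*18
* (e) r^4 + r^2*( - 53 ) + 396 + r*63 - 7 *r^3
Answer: c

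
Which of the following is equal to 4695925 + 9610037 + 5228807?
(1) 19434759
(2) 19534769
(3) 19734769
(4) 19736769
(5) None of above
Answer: 2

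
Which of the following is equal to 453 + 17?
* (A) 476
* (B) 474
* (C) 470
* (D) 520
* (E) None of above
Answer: C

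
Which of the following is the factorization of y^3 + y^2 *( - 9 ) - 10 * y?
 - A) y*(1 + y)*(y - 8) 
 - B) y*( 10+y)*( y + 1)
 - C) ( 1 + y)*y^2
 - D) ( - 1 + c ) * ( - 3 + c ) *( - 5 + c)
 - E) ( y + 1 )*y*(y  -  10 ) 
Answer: E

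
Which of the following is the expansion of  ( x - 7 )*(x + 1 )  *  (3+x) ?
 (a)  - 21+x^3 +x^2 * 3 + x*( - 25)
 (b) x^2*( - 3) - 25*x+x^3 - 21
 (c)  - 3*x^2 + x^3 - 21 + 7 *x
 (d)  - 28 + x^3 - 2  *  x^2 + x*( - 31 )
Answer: b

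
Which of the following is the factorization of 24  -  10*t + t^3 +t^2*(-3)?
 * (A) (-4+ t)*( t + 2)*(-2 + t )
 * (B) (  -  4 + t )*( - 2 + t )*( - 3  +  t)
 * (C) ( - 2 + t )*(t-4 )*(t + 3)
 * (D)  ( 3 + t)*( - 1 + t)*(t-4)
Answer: C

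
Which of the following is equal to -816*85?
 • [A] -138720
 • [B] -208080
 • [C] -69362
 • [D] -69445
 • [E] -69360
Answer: E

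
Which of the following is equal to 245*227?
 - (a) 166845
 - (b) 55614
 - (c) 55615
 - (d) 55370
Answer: c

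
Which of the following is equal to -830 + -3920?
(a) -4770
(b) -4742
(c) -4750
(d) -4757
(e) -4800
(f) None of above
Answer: c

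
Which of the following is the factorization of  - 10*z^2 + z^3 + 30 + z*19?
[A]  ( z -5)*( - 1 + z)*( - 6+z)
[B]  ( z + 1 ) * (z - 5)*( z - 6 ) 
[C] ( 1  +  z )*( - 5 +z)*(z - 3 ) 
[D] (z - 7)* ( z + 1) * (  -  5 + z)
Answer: B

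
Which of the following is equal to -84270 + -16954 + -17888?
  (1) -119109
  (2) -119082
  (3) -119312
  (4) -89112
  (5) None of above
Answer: 5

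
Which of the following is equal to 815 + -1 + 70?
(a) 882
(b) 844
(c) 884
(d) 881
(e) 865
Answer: c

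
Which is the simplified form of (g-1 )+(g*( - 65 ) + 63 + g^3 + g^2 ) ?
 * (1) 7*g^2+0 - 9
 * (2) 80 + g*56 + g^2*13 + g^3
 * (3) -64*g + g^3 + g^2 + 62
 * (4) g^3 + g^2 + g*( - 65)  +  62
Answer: 3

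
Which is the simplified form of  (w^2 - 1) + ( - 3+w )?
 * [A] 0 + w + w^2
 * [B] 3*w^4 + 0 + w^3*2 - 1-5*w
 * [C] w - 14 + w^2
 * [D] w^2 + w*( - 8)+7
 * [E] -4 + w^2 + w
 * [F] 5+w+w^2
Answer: E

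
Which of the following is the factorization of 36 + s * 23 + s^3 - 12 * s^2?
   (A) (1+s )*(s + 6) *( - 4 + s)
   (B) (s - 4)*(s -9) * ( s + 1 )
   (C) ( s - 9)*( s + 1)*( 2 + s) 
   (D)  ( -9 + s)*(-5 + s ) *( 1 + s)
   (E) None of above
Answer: B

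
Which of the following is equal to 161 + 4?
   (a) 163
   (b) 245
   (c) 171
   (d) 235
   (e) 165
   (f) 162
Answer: e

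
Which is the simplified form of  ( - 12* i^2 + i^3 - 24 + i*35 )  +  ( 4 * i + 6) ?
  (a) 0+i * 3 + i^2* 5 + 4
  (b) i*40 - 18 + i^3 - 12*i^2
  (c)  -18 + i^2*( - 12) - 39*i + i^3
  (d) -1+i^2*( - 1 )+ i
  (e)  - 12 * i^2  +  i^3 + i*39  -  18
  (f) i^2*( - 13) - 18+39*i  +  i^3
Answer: e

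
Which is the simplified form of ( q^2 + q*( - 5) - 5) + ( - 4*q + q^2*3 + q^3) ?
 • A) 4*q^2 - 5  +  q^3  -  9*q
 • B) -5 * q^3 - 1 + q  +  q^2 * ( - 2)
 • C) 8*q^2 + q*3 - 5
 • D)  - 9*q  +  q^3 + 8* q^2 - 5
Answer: A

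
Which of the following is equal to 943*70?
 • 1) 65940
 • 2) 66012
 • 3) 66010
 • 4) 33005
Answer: 3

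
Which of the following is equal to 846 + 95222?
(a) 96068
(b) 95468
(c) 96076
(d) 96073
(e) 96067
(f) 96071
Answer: a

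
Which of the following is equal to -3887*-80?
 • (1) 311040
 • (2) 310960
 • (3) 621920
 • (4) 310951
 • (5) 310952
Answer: 2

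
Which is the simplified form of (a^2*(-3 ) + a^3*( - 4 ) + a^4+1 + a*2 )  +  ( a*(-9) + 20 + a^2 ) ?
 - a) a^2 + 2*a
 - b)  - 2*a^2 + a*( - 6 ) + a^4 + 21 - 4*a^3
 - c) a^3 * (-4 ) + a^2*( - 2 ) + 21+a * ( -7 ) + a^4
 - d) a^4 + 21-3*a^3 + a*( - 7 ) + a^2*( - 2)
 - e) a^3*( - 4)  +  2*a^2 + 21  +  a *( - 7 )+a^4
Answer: c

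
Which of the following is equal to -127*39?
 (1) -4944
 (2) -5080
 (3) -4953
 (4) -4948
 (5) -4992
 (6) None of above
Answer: 3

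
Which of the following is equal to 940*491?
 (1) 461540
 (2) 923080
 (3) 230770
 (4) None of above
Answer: 1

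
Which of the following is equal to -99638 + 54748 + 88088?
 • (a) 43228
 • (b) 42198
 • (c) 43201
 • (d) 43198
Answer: d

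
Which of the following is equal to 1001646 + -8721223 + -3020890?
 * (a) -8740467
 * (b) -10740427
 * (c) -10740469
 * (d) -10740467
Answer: d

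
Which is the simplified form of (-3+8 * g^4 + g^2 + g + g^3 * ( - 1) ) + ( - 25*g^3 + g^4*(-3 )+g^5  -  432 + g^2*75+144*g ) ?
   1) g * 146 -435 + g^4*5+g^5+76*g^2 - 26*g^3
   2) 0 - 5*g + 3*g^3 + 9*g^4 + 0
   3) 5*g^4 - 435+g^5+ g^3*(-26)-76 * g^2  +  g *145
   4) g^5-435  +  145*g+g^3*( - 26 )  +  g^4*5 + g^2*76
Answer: 4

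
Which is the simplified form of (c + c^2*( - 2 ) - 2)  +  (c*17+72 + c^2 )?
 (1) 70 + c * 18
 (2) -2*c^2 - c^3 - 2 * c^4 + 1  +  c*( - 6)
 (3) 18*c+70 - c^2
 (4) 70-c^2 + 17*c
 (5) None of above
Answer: 3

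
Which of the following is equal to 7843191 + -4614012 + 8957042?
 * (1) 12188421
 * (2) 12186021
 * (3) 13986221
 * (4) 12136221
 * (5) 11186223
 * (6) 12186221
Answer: 6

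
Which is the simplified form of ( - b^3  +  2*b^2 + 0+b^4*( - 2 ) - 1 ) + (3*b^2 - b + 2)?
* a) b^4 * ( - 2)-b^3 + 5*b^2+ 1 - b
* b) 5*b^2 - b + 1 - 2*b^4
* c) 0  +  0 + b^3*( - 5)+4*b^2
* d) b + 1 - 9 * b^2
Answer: a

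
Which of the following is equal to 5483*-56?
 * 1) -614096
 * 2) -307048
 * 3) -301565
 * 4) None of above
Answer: 2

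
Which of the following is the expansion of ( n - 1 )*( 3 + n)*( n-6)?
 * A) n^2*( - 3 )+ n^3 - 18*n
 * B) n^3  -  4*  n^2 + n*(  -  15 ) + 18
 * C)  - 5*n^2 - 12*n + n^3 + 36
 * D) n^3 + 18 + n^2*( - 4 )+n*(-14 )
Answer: B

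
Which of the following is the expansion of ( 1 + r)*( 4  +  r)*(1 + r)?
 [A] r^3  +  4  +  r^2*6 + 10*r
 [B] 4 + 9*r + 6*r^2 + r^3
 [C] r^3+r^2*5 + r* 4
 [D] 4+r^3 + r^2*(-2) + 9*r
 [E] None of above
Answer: B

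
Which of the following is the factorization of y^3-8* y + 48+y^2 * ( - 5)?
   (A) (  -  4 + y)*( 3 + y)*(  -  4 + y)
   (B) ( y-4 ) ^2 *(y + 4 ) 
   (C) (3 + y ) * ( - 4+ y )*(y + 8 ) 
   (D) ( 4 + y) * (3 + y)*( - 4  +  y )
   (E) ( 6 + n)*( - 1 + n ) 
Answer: A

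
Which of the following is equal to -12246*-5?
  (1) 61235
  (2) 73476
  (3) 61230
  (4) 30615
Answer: 3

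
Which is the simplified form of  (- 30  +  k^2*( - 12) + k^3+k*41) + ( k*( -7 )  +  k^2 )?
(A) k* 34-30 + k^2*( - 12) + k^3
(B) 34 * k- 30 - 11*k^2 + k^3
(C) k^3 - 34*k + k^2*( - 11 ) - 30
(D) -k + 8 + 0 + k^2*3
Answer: B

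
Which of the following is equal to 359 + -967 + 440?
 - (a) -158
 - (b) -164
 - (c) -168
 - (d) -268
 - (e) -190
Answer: c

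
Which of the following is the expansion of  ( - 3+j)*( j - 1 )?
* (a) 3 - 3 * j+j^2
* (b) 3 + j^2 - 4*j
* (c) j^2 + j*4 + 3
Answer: b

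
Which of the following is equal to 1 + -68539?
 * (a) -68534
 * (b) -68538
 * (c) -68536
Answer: b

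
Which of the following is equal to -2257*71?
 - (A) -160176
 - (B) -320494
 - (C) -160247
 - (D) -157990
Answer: C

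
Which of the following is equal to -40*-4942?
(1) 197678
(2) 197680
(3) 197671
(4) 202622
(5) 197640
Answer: 2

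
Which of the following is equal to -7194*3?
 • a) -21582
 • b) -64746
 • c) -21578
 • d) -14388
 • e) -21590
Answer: a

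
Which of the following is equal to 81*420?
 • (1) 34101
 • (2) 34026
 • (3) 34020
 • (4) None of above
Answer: 3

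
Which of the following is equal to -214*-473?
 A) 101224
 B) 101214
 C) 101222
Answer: C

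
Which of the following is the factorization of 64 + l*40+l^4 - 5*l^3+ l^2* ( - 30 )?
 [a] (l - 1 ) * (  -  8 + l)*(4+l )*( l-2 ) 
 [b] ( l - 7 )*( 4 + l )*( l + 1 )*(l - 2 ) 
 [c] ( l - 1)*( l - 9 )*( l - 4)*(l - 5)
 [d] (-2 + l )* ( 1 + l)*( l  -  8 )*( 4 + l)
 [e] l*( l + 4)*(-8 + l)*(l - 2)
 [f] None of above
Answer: d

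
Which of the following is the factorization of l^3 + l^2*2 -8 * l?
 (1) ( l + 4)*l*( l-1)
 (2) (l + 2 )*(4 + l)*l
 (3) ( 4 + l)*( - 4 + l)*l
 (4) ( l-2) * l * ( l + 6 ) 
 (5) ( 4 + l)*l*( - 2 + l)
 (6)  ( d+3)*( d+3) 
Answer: 5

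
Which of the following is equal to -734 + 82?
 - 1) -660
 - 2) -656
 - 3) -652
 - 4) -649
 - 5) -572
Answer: 3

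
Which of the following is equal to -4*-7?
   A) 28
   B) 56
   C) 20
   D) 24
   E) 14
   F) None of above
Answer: A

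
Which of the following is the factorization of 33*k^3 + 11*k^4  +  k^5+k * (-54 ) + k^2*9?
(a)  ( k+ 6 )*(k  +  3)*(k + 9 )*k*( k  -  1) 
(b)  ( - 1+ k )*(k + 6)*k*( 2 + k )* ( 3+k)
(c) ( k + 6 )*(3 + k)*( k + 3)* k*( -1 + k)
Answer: c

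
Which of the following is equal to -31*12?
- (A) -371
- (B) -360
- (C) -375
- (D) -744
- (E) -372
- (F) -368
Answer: E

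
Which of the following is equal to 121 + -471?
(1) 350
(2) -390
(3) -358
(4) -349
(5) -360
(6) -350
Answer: 6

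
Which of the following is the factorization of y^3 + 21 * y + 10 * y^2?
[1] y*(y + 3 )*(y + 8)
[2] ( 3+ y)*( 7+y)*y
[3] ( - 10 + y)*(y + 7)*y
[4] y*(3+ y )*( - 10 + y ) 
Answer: 2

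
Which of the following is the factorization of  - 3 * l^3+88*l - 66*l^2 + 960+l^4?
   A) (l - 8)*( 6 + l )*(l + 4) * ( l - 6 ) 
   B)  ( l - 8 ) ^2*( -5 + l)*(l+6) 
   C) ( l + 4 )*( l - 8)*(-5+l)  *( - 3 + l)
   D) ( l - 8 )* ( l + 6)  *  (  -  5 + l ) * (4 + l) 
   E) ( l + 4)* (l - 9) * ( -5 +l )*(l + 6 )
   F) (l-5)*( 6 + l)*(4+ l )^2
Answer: D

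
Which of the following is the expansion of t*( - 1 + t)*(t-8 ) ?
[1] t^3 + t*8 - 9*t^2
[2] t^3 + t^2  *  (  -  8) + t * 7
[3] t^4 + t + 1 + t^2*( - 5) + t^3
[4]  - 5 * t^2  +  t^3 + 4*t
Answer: 1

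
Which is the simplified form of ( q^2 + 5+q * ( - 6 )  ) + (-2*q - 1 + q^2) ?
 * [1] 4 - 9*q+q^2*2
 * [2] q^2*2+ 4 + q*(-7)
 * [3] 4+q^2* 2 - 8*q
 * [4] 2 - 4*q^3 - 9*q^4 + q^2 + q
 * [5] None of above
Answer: 3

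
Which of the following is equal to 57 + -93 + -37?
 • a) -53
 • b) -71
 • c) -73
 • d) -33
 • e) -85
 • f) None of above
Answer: c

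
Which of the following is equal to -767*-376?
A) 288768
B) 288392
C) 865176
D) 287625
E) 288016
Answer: B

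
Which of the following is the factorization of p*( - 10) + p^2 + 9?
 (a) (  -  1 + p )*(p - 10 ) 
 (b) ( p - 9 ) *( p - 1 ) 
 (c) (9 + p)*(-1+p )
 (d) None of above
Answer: b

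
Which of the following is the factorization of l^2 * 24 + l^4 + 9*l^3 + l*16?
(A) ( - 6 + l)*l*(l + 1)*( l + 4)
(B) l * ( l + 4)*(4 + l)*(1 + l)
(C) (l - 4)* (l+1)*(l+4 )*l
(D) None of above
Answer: B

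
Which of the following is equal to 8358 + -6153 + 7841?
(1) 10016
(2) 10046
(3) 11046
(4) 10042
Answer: 2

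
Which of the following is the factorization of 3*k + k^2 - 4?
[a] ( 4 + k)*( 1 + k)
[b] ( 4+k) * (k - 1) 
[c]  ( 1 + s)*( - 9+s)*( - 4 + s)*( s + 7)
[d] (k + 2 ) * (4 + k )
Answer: b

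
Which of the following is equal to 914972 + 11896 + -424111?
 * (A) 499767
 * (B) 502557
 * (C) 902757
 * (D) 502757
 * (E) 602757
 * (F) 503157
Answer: D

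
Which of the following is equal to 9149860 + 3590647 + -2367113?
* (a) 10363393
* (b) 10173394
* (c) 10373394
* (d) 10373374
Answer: c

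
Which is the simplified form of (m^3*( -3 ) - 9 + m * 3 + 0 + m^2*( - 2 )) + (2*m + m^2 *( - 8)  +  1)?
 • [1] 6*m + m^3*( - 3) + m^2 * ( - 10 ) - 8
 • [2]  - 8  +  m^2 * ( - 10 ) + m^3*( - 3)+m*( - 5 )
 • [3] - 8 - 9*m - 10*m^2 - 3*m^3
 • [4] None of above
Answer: 4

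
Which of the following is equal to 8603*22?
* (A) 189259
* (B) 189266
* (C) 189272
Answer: B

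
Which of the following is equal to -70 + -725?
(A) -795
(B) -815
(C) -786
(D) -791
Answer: A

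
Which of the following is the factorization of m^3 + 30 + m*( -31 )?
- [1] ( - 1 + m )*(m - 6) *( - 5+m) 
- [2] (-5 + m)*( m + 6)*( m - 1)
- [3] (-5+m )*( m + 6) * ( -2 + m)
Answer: 2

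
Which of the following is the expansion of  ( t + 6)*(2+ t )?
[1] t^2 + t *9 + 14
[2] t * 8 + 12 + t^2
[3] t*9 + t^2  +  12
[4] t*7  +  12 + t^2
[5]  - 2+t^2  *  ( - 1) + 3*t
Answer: 2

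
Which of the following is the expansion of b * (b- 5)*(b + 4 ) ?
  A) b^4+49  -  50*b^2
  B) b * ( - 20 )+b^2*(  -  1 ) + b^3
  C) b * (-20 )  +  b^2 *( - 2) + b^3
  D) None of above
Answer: B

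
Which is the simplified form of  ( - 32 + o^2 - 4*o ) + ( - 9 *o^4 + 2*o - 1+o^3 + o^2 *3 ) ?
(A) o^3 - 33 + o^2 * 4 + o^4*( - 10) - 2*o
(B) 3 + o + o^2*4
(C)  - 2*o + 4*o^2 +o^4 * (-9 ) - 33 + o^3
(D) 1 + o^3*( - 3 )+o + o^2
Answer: C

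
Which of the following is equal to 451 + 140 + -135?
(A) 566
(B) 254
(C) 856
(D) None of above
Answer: D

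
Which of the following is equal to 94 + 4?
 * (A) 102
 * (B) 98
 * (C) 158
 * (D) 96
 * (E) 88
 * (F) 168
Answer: B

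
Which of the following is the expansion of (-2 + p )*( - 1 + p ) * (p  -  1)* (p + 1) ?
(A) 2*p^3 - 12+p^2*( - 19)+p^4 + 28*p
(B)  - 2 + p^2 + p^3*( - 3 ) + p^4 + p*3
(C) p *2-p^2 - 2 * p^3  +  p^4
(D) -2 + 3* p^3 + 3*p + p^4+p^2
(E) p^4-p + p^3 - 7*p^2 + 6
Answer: B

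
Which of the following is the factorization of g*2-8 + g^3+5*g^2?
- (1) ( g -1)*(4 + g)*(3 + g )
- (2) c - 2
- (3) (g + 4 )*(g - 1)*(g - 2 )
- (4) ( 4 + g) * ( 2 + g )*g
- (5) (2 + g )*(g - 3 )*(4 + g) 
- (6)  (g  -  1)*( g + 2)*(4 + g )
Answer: 6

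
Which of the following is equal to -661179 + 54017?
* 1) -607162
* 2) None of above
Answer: 1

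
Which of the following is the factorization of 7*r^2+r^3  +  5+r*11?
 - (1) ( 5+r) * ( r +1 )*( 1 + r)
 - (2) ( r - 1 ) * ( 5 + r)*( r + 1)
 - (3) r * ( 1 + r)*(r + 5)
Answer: 1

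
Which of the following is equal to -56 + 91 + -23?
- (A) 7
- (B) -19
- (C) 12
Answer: C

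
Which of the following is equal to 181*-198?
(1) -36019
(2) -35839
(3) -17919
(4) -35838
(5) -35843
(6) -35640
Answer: 4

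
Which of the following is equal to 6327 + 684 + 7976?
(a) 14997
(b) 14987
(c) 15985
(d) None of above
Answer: b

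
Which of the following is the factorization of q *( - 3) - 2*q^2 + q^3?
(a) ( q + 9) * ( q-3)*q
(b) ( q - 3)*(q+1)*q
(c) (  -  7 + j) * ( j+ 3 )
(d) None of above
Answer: b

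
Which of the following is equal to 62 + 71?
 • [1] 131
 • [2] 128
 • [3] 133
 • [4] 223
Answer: 3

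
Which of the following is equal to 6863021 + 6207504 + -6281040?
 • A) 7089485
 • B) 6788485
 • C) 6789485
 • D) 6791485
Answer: C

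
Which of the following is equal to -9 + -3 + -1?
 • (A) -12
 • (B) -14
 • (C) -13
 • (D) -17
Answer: C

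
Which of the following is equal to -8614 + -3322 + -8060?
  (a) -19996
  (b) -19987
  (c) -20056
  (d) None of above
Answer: a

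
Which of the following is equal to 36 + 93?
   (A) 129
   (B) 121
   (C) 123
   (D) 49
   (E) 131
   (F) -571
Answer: A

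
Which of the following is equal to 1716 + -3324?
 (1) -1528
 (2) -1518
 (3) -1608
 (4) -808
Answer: 3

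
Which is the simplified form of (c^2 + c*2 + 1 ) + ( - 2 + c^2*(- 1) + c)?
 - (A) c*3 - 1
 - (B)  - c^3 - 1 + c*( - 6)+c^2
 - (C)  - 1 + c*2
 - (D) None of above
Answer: A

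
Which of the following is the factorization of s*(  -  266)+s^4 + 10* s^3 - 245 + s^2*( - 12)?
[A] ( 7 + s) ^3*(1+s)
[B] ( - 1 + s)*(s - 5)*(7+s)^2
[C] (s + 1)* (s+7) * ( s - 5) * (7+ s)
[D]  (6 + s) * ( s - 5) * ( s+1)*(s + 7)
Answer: C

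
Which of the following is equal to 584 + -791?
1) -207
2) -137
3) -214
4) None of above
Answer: 1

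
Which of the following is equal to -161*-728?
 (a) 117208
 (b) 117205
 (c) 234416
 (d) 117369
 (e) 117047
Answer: a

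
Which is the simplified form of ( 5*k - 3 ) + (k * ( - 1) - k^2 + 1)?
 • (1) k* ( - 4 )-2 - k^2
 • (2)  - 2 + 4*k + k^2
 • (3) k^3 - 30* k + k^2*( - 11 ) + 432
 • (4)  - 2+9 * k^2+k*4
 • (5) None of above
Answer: 5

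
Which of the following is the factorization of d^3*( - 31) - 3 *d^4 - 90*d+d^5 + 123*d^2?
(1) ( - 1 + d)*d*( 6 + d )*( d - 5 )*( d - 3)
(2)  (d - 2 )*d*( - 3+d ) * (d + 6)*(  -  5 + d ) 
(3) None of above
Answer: 1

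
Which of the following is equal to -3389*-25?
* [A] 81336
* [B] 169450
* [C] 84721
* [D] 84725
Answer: D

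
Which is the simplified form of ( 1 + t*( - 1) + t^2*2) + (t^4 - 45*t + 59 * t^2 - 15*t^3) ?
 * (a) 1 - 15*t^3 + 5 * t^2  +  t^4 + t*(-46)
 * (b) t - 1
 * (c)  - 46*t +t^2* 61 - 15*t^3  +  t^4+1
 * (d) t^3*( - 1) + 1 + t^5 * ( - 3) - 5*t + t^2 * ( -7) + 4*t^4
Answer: c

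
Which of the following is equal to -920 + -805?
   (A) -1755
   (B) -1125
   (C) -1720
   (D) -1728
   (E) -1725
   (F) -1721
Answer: E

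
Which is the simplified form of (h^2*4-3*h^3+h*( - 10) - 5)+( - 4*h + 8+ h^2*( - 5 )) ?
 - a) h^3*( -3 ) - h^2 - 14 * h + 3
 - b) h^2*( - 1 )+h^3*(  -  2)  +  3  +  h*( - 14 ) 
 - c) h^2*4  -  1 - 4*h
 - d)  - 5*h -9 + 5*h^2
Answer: a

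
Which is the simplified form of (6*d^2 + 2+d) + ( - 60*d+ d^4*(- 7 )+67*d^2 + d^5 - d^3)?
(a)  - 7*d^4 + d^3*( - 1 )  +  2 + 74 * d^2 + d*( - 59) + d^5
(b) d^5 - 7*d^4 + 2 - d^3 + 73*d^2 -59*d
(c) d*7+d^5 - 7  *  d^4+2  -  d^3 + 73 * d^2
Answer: b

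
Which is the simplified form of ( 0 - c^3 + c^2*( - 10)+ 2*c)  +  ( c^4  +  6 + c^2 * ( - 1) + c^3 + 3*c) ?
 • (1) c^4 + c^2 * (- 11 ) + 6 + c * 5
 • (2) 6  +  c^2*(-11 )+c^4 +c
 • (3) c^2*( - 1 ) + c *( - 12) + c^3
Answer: 1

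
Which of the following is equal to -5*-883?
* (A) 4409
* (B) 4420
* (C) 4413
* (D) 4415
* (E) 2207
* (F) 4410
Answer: D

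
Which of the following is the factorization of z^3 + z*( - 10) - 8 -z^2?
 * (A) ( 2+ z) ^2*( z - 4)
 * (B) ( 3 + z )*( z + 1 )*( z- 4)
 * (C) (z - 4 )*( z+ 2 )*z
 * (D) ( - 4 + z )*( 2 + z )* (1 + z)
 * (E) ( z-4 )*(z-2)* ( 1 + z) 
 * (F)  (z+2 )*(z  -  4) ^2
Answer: D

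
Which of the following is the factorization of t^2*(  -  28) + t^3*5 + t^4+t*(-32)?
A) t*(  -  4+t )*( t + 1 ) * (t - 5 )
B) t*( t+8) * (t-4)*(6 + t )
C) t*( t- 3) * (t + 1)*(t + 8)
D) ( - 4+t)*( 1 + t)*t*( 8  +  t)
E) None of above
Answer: D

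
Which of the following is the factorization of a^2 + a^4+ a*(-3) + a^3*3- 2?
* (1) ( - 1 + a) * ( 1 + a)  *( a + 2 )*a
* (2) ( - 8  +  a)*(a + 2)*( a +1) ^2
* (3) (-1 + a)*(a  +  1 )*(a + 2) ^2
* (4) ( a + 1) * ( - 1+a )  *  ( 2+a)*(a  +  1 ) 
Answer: 4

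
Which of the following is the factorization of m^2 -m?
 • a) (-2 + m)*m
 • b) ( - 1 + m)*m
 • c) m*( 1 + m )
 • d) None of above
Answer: b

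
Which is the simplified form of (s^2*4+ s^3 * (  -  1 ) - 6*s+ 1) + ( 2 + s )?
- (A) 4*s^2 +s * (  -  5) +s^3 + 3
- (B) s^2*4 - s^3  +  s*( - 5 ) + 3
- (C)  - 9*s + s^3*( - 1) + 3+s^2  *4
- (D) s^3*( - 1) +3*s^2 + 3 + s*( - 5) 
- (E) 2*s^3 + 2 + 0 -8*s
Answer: B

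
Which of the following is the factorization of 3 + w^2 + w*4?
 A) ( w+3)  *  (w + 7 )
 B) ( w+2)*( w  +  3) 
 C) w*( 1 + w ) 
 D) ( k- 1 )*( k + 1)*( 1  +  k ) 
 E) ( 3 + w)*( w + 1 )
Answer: E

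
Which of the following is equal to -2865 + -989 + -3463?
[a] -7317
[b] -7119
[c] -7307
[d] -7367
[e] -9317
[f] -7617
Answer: a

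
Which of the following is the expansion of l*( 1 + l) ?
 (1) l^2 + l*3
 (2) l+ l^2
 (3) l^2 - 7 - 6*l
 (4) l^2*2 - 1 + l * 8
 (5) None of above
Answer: 2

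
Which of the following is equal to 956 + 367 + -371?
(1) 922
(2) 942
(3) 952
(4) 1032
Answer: 3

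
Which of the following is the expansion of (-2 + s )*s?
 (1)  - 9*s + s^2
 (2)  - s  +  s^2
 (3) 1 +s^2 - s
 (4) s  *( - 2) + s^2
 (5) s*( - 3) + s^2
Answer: 4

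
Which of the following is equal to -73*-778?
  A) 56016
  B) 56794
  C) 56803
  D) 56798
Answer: B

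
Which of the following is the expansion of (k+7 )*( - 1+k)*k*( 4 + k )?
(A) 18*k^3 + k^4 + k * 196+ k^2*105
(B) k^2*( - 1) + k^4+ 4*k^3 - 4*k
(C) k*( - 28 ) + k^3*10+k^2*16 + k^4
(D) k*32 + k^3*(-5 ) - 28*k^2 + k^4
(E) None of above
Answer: E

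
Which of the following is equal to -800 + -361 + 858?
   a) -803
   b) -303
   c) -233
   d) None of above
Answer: b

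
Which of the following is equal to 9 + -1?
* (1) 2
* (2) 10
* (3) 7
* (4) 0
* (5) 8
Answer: 5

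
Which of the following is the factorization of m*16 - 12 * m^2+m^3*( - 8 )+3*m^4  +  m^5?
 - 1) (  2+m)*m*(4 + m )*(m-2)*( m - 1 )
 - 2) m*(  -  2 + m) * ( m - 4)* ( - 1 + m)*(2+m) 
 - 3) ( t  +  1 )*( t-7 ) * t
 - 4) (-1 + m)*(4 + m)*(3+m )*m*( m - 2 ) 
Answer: 1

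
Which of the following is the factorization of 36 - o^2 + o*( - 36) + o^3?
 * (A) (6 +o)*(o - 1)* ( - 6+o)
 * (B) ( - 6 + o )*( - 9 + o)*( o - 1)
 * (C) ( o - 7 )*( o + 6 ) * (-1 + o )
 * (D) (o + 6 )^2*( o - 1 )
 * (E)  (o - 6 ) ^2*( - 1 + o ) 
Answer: A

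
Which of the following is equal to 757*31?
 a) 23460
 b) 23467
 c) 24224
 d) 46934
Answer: b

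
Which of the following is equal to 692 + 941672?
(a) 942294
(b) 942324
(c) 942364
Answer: c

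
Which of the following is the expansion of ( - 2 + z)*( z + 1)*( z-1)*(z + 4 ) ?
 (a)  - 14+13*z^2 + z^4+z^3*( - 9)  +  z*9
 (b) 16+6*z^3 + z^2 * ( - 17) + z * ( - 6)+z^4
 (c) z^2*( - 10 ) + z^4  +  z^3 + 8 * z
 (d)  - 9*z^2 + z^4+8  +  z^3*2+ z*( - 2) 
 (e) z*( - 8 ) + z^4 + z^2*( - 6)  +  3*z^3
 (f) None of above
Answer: d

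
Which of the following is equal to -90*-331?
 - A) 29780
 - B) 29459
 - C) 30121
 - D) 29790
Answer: D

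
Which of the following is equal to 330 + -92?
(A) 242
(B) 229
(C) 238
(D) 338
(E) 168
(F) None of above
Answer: C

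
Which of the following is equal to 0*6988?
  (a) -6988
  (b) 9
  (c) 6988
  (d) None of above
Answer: d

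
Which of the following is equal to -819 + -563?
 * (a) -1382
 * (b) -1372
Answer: a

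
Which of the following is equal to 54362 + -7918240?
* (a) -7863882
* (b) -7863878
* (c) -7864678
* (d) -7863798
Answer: b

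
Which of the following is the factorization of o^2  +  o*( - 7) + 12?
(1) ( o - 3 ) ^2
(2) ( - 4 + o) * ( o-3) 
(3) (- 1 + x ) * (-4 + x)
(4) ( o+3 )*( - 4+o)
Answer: 2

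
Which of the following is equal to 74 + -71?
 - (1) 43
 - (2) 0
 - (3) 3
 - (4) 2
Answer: 3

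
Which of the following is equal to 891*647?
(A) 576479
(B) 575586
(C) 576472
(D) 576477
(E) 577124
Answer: D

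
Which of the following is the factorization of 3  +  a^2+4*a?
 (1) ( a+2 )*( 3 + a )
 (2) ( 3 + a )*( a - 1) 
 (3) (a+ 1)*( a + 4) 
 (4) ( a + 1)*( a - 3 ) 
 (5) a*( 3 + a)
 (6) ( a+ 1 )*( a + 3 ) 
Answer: 6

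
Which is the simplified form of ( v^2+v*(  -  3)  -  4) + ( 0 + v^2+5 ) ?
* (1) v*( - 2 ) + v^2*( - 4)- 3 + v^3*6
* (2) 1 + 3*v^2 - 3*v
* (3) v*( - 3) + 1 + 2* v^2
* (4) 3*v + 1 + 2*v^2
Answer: 3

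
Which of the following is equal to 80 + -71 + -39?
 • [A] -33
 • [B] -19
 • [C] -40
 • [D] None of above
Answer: D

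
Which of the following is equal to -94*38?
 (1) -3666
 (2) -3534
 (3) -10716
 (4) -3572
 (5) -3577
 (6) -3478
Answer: 4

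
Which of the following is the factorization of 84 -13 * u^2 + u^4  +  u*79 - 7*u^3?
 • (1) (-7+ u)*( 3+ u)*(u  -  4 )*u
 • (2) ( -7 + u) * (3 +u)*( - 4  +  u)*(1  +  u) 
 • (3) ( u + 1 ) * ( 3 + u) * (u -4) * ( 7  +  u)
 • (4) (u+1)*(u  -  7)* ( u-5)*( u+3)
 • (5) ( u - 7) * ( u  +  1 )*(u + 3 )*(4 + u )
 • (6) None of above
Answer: 2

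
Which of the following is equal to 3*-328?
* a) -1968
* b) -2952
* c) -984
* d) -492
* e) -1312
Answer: c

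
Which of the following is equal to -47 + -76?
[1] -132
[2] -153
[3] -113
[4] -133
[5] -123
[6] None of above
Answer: 5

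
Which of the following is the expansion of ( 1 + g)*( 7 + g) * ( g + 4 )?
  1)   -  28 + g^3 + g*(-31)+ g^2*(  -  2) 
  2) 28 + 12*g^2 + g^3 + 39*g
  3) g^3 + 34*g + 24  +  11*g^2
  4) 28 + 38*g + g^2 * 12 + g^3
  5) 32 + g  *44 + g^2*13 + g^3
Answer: 2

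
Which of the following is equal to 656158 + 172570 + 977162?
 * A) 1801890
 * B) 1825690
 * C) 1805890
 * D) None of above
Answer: C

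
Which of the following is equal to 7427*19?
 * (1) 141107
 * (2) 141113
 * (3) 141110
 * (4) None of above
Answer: 2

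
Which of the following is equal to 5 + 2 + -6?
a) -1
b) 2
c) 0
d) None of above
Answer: d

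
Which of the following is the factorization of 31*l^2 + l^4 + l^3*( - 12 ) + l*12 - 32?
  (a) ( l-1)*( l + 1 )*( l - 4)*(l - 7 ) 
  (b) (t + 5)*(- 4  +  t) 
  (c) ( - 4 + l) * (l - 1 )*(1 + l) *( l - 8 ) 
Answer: c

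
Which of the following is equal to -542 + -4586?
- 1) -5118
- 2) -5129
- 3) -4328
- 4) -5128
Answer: 4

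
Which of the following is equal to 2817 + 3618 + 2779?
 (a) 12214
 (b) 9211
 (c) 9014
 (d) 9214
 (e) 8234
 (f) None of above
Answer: d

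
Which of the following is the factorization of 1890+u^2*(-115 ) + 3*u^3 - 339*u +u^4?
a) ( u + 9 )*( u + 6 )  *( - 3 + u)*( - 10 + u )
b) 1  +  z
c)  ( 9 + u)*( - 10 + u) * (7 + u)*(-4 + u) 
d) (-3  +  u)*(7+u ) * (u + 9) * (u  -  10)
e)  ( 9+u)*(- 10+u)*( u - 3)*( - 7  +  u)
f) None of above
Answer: d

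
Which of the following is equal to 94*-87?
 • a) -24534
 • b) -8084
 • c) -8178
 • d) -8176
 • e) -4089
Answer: c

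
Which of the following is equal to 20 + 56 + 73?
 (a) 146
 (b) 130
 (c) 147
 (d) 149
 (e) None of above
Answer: d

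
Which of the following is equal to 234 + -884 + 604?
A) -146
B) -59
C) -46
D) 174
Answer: C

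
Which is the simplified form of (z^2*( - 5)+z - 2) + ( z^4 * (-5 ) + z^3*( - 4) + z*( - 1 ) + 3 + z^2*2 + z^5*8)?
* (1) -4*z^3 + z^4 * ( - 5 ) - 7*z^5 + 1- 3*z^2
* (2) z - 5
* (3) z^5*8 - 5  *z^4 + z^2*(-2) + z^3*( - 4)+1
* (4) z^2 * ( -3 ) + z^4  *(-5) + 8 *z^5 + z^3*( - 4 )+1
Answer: 4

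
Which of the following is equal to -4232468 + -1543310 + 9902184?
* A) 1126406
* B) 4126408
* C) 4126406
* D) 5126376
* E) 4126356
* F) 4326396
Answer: C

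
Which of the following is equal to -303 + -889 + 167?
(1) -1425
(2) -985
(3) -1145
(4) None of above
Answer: 4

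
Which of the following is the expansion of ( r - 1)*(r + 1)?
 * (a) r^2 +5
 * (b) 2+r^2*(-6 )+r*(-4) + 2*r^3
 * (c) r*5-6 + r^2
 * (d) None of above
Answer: d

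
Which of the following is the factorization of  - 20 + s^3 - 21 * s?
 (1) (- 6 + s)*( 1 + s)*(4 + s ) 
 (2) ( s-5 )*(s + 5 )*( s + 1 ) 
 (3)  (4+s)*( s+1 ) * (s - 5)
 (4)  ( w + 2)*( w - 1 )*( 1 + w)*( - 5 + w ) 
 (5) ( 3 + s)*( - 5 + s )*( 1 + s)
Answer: 3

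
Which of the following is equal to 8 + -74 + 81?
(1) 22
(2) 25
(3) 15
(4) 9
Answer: 3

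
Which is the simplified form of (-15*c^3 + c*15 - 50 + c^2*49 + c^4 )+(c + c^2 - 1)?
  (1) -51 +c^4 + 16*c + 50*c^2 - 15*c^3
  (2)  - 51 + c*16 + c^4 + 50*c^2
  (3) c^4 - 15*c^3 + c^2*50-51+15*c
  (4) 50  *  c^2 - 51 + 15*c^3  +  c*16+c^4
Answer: 1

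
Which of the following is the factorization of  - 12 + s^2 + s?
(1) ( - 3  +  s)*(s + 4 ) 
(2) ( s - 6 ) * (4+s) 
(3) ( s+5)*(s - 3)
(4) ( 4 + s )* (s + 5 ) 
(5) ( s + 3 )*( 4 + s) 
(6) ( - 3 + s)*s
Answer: 1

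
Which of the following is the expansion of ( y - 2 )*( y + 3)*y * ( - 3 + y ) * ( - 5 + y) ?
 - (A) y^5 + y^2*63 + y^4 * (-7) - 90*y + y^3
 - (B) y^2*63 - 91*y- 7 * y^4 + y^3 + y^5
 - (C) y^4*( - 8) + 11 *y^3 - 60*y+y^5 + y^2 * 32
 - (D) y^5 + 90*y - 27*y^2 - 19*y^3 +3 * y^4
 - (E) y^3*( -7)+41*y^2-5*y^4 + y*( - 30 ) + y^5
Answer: A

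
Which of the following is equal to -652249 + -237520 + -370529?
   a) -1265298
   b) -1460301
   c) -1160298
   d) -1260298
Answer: d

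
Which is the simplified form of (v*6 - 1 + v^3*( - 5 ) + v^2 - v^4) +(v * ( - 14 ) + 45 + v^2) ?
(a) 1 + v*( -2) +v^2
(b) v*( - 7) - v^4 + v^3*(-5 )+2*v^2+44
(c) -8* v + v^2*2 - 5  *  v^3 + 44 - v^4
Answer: c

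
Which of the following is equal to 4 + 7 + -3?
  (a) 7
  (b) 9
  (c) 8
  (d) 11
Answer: c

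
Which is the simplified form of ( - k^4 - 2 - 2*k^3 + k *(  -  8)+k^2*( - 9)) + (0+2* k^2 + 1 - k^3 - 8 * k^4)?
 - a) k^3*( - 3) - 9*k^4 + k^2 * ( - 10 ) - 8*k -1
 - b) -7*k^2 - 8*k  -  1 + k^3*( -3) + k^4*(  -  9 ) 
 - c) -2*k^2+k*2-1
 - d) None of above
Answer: b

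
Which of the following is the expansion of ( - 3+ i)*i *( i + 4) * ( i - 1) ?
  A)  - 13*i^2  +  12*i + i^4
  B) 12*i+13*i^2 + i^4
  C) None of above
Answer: A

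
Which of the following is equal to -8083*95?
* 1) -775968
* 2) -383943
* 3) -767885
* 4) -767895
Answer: 3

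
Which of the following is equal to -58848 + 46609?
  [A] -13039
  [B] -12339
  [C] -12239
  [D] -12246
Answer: C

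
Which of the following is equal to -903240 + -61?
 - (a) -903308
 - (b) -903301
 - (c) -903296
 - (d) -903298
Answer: b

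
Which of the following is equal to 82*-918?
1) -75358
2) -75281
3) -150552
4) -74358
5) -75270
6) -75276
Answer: 6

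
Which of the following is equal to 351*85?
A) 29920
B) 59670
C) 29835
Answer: C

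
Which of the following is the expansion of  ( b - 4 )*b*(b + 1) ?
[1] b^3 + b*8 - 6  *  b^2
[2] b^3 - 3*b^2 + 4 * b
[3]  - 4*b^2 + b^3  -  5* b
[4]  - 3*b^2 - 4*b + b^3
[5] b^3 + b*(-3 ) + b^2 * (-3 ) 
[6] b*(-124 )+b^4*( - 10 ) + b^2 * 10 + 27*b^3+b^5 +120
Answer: 4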